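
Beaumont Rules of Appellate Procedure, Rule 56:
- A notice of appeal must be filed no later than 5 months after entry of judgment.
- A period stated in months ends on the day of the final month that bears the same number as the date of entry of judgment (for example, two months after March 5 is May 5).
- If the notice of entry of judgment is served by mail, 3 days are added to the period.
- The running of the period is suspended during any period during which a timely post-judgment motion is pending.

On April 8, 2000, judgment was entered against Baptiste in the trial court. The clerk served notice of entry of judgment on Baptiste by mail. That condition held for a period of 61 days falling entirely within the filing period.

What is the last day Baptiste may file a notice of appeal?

November 11, 2000

5 months after April 8, 2000 is September 8, 2000.
Service was by mail, adding 3 days: September 8, 2000 + 3 days = September 11, 2000.
Tolling adds 61 days: September 11, 2000 + 61 days = November 11, 2000.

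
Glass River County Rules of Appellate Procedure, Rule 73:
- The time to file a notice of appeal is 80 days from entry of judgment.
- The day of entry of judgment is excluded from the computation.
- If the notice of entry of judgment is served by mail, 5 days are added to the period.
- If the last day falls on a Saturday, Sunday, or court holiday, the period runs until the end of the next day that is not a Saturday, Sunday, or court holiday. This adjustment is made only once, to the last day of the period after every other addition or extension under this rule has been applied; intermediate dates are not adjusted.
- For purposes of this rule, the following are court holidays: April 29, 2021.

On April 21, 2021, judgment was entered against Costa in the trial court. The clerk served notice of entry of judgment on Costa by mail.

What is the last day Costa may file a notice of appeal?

80 days after April 21, 2021 is July 10, 2021.
Service was by mail, adding 5 days: July 10, 2021 + 5 days = July 15, 2021.
July 15, 2021 is a Thursday and not a court holiday, so no extension applies.

July 15, 2021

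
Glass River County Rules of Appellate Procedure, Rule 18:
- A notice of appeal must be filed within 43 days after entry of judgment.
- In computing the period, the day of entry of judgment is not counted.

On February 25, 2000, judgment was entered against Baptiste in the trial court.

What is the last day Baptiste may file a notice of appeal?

43 days after February 25, 2000 is April 8, 2000.

April 8, 2000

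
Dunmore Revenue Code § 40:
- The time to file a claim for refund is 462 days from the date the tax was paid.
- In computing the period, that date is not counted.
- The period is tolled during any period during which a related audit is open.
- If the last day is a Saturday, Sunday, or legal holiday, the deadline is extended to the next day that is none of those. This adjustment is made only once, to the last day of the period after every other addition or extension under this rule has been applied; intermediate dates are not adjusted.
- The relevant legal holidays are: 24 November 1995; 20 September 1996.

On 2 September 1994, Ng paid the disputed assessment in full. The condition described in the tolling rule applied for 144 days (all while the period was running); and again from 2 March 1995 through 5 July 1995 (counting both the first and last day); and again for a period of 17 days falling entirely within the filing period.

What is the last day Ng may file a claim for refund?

September 23, 1996

462 days after 2 September 1994 is December 8, 1995.
Tolling adds 144 days: December 8, 1995 + 144 days = April 30, 1996.
From March 2, 1995 through July 5, 1995 inclusive is 126 days; tolling adds 126 days: April 30, 1996 + 126 days = September 3, 1996.
Tolling adds 17 days: September 3, 1996 + 17 days = September 20, 1996.
September 20, 1996 is a listed holiday; September 21, 1996 is Saturday; September 22, 1996 is Sunday. The next qualifying day is September 23, 1996.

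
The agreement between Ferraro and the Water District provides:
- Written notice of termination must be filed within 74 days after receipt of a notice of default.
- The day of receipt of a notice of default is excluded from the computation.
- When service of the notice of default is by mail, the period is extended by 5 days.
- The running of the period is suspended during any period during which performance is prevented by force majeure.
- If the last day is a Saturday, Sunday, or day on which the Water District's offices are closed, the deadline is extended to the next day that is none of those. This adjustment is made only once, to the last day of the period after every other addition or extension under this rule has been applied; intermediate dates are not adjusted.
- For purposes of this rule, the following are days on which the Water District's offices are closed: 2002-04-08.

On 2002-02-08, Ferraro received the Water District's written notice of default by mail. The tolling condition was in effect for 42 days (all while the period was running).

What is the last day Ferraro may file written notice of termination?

June 10, 2002

74 days after 2002-02-08 is April 23, 2002.
Service was by mail, adding 5 days: April 23, 2002 + 5 days = April 28, 2002.
Tolling adds 42 days: April 28, 2002 + 42 days = June 9, 2002.
June 9, 2002 is Sunday. The next qualifying day is June 10, 2002.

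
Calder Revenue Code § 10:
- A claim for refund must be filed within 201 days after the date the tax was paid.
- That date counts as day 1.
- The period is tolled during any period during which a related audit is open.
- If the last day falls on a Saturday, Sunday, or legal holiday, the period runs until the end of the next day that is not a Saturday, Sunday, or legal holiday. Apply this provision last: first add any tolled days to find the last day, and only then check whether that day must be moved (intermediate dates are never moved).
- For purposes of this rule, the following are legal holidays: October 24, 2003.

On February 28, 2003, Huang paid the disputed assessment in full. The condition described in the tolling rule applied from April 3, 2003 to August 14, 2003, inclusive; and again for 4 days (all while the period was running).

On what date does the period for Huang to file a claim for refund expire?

February 2, 2004

Counting February 28, 2003 as day 1, day 201 is September 16, 2003.
From April 3, 2003 through August 14, 2003 inclusive is 134 days; tolling adds 134 days: September 16, 2003 + 134 days = January 28, 2004.
Tolling adds 4 days: January 28, 2004 + 4 days = February 1, 2004.
February 1, 2004 is Sunday. The next qualifying day is February 2, 2004.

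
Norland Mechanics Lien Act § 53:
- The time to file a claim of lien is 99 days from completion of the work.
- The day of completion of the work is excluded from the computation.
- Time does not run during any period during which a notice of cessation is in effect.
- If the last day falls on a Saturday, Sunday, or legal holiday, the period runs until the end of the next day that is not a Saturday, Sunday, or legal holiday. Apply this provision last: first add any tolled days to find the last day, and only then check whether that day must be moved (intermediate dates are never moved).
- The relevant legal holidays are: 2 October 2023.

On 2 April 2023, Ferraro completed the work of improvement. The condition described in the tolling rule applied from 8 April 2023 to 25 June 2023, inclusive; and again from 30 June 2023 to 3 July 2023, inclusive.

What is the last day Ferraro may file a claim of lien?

99 days after 2 April 2023 is July 10, 2023.
From April 8, 2023 through June 25, 2023 inclusive is 79 days; tolling adds 79 days: July 10, 2023 + 79 days = September 27, 2023.
From June 30, 2023 through July 3, 2023 inclusive is 4 days; tolling adds 4 days: September 27, 2023 + 4 days = October 1, 2023.
October 1, 2023 is Sunday; October 2, 2023 is a listed holiday. The next qualifying day is October 3, 2023.

October 3, 2023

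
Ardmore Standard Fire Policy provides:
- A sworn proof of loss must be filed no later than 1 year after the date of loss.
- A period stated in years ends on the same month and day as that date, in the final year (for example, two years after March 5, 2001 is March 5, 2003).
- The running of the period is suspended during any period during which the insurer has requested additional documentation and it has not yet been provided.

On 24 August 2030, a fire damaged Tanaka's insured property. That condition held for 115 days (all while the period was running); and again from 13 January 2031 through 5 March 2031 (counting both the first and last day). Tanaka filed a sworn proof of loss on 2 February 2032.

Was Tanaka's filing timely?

1 year after 24 August 2030 is August 24, 2031.
Tolling adds 115 days: August 24, 2031 + 115 days = December 17, 2031.
From January 13, 2031 through March 5, 2031 inclusive is 52 days; tolling adds 52 days: December 17, 2031 + 52 days = February 7, 2032.
The deadline is February 7, 2032; the filing on February 2, 2032 is on or before that date.

Yes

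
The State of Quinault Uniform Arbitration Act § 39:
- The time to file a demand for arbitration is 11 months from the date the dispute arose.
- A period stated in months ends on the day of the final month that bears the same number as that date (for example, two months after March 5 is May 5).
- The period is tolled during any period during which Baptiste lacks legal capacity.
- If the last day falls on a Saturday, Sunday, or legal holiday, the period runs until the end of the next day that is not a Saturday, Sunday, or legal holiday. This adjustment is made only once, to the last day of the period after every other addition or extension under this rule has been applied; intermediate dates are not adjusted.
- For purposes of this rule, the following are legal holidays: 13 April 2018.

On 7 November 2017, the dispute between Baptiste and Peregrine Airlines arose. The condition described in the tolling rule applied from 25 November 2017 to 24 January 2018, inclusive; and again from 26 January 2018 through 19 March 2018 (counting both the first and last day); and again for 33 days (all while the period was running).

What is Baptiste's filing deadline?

March 4, 2019

11 months after 7 November 2017 is October 7, 2018.
From November 25, 2017 through January 24, 2018 inclusive is 61 days; tolling adds 61 days: October 7, 2018 + 61 days = December 7, 2018.
From January 26, 2018 through March 19, 2018 inclusive is 53 days; tolling adds 53 days: December 7, 2018 + 53 days = January 29, 2019.
Tolling adds 33 days: January 29, 2019 + 33 days = March 3, 2019.
March 3, 2019 is Sunday. The next qualifying day is March 4, 2019.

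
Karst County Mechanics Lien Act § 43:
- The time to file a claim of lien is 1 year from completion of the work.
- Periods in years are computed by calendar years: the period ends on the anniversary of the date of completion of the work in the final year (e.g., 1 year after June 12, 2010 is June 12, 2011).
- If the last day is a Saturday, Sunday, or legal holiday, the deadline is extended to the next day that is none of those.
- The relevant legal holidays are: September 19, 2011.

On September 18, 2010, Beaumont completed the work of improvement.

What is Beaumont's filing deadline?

1 year after September 18, 2010 is September 18, 2011.
September 18, 2011 is Sunday; September 19, 2011 is a listed holiday. The next qualifying day is September 20, 2011.

September 20, 2011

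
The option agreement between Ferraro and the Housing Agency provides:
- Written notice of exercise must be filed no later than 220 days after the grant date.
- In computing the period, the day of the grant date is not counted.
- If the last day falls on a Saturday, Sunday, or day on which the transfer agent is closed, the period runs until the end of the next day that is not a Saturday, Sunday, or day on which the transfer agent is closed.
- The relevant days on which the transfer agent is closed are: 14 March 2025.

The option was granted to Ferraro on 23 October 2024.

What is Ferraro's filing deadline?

June 2, 2025

220 days after 23 October 2024 is May 31, 2025.
May 31, 2025 is Saturday; June 1, 2025 is Sunday. The next qualifying day is June 2, 2025.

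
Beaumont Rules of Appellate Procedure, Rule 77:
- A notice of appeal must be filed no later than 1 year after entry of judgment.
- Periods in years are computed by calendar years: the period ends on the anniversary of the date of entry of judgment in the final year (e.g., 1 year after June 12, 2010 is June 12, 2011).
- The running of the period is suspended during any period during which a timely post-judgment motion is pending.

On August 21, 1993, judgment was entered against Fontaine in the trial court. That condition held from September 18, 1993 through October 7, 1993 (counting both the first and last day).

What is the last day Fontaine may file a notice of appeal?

1 year after August 21, 1993 is August 21, 1994.
From September 18, 1993 through October 7, 1993 inclusive is 20 days; tolling adds 20 days: August 21, 1994 + 20 days = September 10, 1994.

September 10, 1994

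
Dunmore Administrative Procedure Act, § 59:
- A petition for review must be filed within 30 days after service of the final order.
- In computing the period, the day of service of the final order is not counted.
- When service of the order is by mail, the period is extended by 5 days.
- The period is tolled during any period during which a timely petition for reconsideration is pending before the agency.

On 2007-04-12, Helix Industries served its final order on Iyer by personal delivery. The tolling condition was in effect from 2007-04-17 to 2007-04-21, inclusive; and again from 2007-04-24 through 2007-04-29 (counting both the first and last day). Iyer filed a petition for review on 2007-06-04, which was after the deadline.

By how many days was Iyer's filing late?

12 days

30 days after 2007-04-12 is May 12, 2007.
Service was not by mail, so no mail extension applies.
From April 17, 2007 through April 21, 2007 inclusive is 5 days; tolling adds 5 days: May 12, 2007 + 5 days = May 17, 2007.
From April 24, 2007 through April 29, 2007 inclusive is 6 days; tolling adds 6 days: May 17, 2007 + 6 days = May 23, 2007.
The deadline is May 23, 2007; from May 23, 2007 to June 4, 2007 is 12 days.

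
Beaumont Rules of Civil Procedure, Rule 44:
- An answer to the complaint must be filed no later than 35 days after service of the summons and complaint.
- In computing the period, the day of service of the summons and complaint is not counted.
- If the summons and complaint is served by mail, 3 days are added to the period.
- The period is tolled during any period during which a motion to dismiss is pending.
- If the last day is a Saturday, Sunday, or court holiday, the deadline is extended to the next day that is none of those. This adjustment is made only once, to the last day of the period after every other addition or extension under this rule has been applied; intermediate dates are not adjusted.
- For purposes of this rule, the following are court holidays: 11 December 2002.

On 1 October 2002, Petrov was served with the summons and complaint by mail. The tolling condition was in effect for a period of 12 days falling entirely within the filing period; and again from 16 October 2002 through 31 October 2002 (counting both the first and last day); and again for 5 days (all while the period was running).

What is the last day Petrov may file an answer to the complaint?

December 12, 2002

35 days after 1 October 2002 is November 5, 2002.
Service was by mail, adding 3 days: November 5, 2002 + 3 days = November 8, 2002.
Tolling adds 12 days: November 8, 2002 + 12 days = November 20, 2002.
From October 16, 2002 through October 31, 2002 inclusive is 16 days; tolling adds 16 days: November 20, 2002 + 16 days = December 6, 2002.
Tolling adds 5 days: December 6, 2002 + 5 days = December 11, 2002.
December 11, 2002 is a listed holiday. The next qualifying day is December 12, 2002.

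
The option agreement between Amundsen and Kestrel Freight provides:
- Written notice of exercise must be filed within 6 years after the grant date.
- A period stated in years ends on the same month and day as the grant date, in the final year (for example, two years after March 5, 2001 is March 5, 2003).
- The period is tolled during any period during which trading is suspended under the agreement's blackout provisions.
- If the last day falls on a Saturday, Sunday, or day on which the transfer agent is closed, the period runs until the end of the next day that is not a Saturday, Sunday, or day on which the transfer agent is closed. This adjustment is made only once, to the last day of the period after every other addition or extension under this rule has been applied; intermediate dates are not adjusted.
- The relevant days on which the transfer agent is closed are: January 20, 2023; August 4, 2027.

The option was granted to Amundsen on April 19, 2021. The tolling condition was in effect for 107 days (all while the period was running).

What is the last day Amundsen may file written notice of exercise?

6 years after April 19, 2021 is April 19, 2027.
Tolling adds 107 days: April 19, 2027 + 107 days = August 4, 2027.
August 4, 2027 is a listed holiday. The next qualifying day is August 5, 2027.

August 5, 2027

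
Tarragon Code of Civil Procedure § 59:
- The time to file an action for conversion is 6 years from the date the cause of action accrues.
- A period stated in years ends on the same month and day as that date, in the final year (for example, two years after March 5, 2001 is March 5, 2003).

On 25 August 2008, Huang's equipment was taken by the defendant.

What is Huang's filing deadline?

6 years after 25 August 2008 is August 25, 2014.

August 25, 2014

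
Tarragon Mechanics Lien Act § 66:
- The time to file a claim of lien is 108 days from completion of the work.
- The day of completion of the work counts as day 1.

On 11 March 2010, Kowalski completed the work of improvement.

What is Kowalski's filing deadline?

June 26, 2010

Counting 11 March 2010 as day 1, day 108 is June 26, 2010.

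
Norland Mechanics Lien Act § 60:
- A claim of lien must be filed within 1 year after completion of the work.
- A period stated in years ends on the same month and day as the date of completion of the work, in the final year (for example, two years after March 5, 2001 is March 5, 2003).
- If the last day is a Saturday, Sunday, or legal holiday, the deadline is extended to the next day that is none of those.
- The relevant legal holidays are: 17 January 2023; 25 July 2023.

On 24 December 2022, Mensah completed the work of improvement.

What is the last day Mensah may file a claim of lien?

1 year after 24 December 2022 is December 24, 2023.
December 24, 2023 is Sunday. The next qualifying day is December 25, 2023.

December 25, 2023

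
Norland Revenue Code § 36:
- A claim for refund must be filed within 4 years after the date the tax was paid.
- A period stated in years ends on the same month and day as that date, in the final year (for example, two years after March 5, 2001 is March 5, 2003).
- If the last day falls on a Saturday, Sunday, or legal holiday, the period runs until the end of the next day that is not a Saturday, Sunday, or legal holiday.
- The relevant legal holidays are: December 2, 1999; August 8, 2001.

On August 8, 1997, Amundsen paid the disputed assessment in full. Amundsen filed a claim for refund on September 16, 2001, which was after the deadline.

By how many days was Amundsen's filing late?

38 days

4 years after August 8, 1997 is August 8, 2001.
August 8, 2001 is a listed holiday. The next qualifying day is August 9, 2001.
The deadline is August 9, 2001; from August 9, 2001 to September 16, 2001 is 38 days.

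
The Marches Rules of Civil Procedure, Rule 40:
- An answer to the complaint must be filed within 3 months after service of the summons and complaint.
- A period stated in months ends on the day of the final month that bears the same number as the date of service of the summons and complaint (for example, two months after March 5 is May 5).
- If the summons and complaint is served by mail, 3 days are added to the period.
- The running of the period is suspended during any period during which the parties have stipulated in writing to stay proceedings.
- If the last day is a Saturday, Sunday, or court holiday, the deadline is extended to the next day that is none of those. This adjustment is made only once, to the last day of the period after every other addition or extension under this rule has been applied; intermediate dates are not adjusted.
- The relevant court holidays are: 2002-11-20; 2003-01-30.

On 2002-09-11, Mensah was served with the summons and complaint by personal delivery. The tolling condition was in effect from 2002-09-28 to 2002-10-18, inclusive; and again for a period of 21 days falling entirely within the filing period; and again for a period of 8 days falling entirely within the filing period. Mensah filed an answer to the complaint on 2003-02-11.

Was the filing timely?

3 months after 2002-09-11 is December 11, 2002.
Service was not by mail, so no mail extension applies.
From September 28, 2002 through October 18, 2002 inclusive is 21 days; tolling adds 21 days: December 11, 2002 + 21 days = January 1, 2003.
Tolling adds 21 days: January 1, 2003 + 21 days = January 22, 2003.
Tolling adds 8 days: January 22, 2003 + 8 days = January 30, 2003.
January 30, 2003 is a listed holiday. The next qualifying day is January 31, 2003.
The deadline is January 31, 2003; the filing on February 11, 2003 is after that date.

No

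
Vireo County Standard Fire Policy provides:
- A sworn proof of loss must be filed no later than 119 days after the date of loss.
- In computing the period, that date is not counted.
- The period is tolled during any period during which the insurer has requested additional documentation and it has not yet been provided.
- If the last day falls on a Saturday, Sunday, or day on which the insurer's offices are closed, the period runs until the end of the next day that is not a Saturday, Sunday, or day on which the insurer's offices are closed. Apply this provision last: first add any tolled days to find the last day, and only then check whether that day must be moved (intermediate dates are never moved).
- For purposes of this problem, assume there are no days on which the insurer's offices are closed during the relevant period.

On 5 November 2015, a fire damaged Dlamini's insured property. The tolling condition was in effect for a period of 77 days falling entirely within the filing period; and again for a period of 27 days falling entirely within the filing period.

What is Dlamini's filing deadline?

June 15, 2016

119 days after 5 November 2015 is March 3, 2016.
Tolling adds 77 days: March 3, 2016 + 77 days = May 19, 2016.
Tolling adds 27 days: May 19, 2016 + 27 days = June 15, 2016.
June 15, 2016 is a Wednesday and not a day on which the insurer's offices are closed, so no extension applies.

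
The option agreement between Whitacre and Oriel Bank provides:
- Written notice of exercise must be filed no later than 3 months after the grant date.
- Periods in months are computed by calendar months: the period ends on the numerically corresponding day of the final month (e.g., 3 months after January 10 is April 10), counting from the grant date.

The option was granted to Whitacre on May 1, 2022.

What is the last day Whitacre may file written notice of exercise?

3 months after May 1, 2022 is August 1, 2022.

August 1, 2022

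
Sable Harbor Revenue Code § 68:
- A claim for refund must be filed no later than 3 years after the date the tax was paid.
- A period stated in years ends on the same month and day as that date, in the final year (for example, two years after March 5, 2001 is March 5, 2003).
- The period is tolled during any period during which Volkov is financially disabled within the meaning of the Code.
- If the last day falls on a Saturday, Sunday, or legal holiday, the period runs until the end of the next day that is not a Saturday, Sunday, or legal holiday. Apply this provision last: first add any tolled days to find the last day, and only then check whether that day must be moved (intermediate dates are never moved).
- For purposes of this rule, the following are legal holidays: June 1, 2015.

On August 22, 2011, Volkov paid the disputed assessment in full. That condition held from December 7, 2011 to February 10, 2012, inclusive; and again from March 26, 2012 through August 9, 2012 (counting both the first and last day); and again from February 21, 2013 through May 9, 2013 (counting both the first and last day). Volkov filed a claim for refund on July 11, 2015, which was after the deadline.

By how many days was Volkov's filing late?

3 years after August 22, 2011 is August 22, 2014.
From December 7, 2011 through February 10, 2012 inclusive is 66 days; tolling adds 66 days: August 22, 2014 + 66 days = October 27, 2014.
From March 26, 2012 through August 9, 2012 inclusive is 137 days; tolling adds 137 days: October 27, 2014 + 137 days = March 13, 2015.
From February 21, 2013 through May 9, 2013 inclusive is 78 days; tolling adds 78 days: March 13, 2015 + 78 days = May 30, 2015.
May 30, 2015 is Saturday; May 31, 2015 is Sunday; June 1, 2015 is a listed holiday. The next qualifying day is June 2, 2015.
The deadline is June 2, 2015; from June 2, 2015 to July 11, 2015 is 39 days.

39 days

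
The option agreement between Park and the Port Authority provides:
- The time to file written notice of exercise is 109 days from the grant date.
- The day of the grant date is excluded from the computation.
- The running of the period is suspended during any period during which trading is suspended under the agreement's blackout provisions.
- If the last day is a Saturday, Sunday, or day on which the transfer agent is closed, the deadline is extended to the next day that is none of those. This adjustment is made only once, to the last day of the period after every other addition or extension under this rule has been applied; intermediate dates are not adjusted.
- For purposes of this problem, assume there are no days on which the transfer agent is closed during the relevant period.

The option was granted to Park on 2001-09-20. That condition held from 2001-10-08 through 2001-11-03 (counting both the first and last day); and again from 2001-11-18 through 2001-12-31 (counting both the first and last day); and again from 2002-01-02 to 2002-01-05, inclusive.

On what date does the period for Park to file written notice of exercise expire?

109 days after 2001-09-20 is January 7, 2002.
From October 8, 2001 through November 3, 2001 inclusive is 27 days; tolling adds 27 days: January 7, 2002 + 27 days = February 3, 2002.
From November 18, 2001 through December 31, 2001 inclusive is 44 days; tolling adds 44 days: February 3, 2002 + 44 days = March 19, 2002.
From January 2, 2002 through January 5, 2002 inclusive is 4 days; tolling adds 4 days: March 19, 2002 + 4 days = March 23, 2002.
March 23, 2002 is Saturday; March 24, 2002 is Sunday. The next qualifying day is March 25, 2002.

March 25, 2002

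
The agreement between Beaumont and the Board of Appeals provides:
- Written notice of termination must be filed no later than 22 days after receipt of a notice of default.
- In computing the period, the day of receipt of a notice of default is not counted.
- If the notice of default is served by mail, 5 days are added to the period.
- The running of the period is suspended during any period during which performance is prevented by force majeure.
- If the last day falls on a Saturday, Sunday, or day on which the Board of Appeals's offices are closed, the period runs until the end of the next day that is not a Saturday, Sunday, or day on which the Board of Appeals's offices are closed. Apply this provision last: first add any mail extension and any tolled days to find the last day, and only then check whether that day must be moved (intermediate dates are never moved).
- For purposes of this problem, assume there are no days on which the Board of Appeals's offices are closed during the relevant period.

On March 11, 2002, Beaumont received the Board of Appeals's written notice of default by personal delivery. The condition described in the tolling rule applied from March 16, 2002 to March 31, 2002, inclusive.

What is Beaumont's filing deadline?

April 18, 2002

22 days after March 11, 2002 is April 2, 2002.
Service was not by mail, so no mail extension applies.
From March 16, 2002 through March 31, 2002 inclusive is 16 days; tolling adds 16 days: April 2, 2002 + 16 days = April 18, 2002.
April 18, 2002 is a Thursday and not a day on which the Board of Appeals's offices are closed, so no extension applies.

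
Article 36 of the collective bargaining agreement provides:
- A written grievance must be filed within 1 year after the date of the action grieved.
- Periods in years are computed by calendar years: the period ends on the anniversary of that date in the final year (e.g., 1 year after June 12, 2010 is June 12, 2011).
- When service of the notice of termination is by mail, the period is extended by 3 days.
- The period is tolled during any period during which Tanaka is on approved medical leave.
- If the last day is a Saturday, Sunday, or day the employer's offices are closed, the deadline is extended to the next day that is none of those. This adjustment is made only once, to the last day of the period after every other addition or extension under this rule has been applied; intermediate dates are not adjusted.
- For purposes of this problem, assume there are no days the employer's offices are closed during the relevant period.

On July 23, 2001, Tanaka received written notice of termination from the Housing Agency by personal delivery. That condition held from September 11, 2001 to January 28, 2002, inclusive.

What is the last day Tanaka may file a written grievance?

1 year after July 23, 2001 is July 23, 2002.
Service was not by mail, so no mail extension applies.
From September 11, 2001 through January 28, 2002 inclusive is 140 days; tolling adds 140 days: July 23, 2002 + 140 days = December 10, 2002.
December 10, 2002 is a Tuesday and not a day the employer's offices are closed, so no extension applies.

December 10, 2002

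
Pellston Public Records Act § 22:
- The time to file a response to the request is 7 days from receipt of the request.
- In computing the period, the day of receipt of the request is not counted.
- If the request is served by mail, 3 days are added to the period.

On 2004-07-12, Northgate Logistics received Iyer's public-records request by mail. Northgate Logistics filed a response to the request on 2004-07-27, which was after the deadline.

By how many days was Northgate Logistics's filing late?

7 days after 2004-07-12 is July 19, 2004.
Service was by mail, adding 3 days: July 19, 2004 + 3 days = July 22, 2004.
The deadline is July 22, 2004; from July 22, 2004 to July 27, 2004 is 5 days.

5 days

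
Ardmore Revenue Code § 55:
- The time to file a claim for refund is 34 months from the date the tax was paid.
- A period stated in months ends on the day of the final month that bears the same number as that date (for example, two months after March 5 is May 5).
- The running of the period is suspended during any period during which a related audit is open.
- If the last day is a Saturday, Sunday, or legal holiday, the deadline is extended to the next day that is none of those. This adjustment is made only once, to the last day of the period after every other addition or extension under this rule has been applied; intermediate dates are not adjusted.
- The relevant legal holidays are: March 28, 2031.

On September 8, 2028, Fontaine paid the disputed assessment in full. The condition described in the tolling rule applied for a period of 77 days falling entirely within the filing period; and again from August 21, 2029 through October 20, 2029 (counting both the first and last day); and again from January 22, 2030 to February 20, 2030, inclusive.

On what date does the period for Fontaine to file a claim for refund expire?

December 23, 2031

34 months after September 8, 2028 is July 8, 2031.
Tolling adds 77 days: July 8, 2031 + 77 days = September 23, 2031.
From August 21, 2029 through October 20, 2029 inclusive is 61 days; tolling adds 61 days: September 23, 2031 + 61 days = November 23, 2031.
From January 22, 2030 through February 20, 2030 inclusive is 30 days; tolling adds 30 days: November 23, 2031 + 30 days = December 23, 2031.
December 23, 2031 is a Tuesday and not a legal holiday, so no extension applies.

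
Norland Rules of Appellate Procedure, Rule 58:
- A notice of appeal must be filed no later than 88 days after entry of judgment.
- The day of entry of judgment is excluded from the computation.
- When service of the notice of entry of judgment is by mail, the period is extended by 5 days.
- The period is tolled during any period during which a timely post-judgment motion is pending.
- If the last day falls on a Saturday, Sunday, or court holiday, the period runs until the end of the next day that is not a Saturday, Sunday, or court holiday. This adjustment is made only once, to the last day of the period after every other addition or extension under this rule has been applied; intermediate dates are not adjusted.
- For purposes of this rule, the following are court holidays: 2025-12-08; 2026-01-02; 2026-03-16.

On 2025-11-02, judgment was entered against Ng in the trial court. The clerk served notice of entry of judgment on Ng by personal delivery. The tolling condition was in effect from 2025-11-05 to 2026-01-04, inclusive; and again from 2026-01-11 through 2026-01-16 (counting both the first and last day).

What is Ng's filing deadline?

88 days after 2025-11-02 is January 29, 2026.
Service was not by mail, so no mail extension applies.
From November 5, 2025 through January 4, 2026 inclusive is 61 days; tolling adds 61 days: January 29, 2026 + 61 days = March 31, 2026.
From January 11, 2026 through January 16, 2026 inclusive is 6 days; tolling adds 6 days: March 31, 2026 + 6 days = April 6, 2026.
April 6, 2026 is a Monday and not a court holiday, so no extension applies.

April 6, 2026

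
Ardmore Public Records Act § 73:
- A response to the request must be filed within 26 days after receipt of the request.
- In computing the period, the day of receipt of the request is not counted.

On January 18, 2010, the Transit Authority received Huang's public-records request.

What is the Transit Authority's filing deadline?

26 days after January 18, 2010 is February 13, 2010.

February 13, 2010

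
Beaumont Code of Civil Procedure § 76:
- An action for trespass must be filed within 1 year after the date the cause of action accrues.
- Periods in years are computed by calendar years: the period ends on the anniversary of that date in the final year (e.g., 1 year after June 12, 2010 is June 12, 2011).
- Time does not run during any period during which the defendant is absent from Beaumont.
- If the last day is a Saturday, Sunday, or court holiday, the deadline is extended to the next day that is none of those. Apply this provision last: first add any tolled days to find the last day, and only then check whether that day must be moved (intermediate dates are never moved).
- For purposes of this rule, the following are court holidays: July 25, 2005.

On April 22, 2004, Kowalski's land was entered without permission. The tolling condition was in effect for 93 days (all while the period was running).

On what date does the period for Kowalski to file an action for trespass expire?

1 year after April 22, 2004 is April 22, 2005.
Tolling adds 93 days: April 22, 2005 + 93 days = July 24, 2005.
July 24, 2005 is Sunday; July 25, 2005 is a listed holiday. The next qualifying day is July 26, 2005.

July 26, 2005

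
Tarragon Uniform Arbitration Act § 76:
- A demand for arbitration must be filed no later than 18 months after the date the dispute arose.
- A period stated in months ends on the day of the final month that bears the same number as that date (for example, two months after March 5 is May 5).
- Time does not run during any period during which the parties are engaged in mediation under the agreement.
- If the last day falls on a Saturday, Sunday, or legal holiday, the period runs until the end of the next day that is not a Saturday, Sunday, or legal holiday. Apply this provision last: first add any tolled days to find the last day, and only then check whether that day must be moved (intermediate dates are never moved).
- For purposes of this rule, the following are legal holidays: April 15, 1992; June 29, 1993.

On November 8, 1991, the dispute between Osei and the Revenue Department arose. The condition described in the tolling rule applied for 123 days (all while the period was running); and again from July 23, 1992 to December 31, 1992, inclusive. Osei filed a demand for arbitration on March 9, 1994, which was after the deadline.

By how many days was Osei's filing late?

18 months after November 8, 1991 is May 8, 1993.
Tolling adds 123 days: May 8, 1993 + 123 days = September 8, 1993.
From July 23, 1992 through December 31, 1992 inclusive is 162 days; tolling adds 162 days: September 8, 1993 + 162 days = February 17, 1994.
February 17, 1994 is a Thursday and not a legal holiday, so no extension applies.
The deadline is February 17, 1994; from February 17, 1994 to March 9, 1994 is 20 days.

20 days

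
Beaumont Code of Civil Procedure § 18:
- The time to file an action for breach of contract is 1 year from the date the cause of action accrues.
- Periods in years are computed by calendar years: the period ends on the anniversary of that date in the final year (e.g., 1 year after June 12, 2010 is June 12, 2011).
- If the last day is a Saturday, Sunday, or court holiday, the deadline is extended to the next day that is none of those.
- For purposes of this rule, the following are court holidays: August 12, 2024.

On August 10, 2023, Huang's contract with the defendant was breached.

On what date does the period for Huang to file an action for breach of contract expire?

August 13, 2024

1 year after August 10, 2023 is August 10, 2024.
August 10, 2024 is Saturday; August 11, 2024 is Sunday; August 12, 2024 is a listed holiday. The next qualifying day is August 13, 2024.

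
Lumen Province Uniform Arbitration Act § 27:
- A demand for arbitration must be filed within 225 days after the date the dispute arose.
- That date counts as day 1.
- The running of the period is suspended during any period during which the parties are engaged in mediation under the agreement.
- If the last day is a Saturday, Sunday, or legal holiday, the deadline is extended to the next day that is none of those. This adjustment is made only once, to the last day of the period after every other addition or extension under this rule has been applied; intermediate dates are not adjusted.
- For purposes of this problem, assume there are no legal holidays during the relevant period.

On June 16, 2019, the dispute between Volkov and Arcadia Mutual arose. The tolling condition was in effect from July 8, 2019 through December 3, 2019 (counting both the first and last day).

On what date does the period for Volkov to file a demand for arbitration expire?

June 23, 2020

Counting June 16, 2019 as day 1, day 225 is January 26, 2020.
From July 8, 2019 through December 3, 2019 inclusive is 149 days; tolling adds 149 days: January 26, 2020 + 149 days = June 23, 2020.
June 23, 2020 is a Tuesday and not a legal holiday, so no extension applies.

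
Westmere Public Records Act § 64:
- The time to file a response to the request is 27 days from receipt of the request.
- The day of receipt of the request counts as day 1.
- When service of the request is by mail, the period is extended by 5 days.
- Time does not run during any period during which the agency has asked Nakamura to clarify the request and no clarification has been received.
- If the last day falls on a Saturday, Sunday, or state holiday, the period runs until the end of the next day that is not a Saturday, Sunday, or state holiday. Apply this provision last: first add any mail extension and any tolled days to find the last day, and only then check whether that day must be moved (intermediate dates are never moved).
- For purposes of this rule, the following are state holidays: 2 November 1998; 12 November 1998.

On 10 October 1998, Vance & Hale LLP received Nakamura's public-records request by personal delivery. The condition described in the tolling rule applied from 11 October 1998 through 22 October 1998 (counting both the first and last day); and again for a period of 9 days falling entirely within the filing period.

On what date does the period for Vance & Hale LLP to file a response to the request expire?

November 26, 1998

Counting 10 October 1998 as day 1, day 27 is November 5, 1998.
Service was not by mail, so no mail extension applies.
From October 11, 1998 through October 22, 1998 inclusive is 12 days; tolling adds 12 days: November 5, 1998 + 12 days = November 17, 1998.
Tolling adds 9 days: November 17, 1998 + 9 days = November 26, 1998.
November 26, 1998 is a Thursday and not a state holiday, so no extension applies.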